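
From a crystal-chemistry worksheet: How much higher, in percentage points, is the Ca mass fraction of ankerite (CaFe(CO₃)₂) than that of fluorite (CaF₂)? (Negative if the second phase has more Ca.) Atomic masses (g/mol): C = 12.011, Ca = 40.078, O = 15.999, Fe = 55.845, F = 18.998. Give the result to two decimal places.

-32.77 percentage points

M(CaFe(CO₃)₂) = 215.939 g/mol, so wt% Ca = 40.078/215.939 × 100 = 18.56%.
M(CaF₂) = 78.074 g/mol, so wt% Ca = 40.078/78.074 × 100 = 51.33%.
18.56 − 51.33 = -32.77 pp.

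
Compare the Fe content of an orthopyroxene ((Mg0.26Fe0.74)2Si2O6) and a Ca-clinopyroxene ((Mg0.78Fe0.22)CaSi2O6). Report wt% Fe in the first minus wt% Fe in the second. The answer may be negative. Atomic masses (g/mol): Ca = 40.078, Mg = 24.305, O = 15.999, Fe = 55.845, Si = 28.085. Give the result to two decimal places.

Fe in (Mg0.26Fe0.74)2Si2O6: molar mass 247.453 g/mol; 1.48×55.845 = 82.651 g → 33.40 wt%.
Fe in (Mg0.78Fe0.22)CaSi2O6: molar mass 223.486 g/mol; 0.22×55.845 = 12.286 g → 5.50 wt%.
Difference = 33.40 − 5.50 = 27.90 percentage points.

27.90 percentage points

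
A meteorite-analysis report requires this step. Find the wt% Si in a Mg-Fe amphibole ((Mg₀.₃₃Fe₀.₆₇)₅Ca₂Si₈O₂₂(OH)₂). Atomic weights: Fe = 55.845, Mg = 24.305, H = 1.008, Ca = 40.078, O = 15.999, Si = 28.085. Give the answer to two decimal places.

M((Mg₀.₃₃Fe₀.₆₇)₅Ca₂Si₈O₂₂(OH)₂) = 918.012 g/mol.
Si contributes 8 × 28.085 = 224.680 g per mole.
224.680/918.012 = 0.2447 → 24.47%.

24.47 weight percent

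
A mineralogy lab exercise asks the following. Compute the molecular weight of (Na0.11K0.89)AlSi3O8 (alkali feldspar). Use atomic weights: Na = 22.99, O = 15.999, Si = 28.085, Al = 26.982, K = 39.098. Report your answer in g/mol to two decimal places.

M = 0.11×22.99 + 0.89×39.098 + 1×26.982 + 3×28.085 + 8×15.999

276.56 g/mol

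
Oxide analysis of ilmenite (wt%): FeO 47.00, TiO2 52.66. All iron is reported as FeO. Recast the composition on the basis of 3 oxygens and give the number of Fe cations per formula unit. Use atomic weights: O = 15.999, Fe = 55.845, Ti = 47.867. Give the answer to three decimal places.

0.995 Fe apfu

FeO (M=71.844): mol = 0.65420; Fe = 0.65420, O = 0.65420.
TiO2 (M=79.865): mol = 0.65936; Ti = 0.65936, O = 1.31872.
ΣO = 1.97292; factor = 3/ΣO = 1.52059.
Fe apfu = 0.65420 × 1.52059 = 0.995.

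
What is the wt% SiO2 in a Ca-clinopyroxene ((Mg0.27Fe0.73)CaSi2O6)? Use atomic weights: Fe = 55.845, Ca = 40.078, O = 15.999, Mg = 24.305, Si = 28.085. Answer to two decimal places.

50.16 wt%

M((Mg0.27Fe0.73)CaSi2O6) = 239.571 g/mol; M(SiO2) = 60.083 g/mol.
Moles SiO2 per formula unit = 2 Si ÷ 1 = 2.0000.
SiO2 fraction = (2.0000 × 60.083) / 239.571 = 120.166/239.571 = 0.5016.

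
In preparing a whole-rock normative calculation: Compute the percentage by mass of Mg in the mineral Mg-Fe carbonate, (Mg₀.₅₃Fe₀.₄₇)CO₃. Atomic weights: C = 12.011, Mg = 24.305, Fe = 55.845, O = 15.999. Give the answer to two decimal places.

Molar mass of (Mg₀.₅₃Fe₀.₄₇)CO₃: 0.53*24.305 + 0.47*55.845 + 1*12.011 + 3*15.999 = 99.137 g/mol.
Mass of Mg per formula unit: 0.53 × 24.305 = 12.882 g.
Weight fraction Mg = 12.882 / 99.137 = 0.1299.

12.99 weight percent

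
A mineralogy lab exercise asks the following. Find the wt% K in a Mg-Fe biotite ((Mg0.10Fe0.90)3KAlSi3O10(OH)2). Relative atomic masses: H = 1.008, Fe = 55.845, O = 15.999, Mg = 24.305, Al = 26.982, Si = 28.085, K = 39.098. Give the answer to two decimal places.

Molar mass of (Mg0.10Fe0.90)3KAlSi3O10(OH)2: 0.30×24.305 + 2.70×55.845 + 1×39.098 + 1×26.982 + 3×28.085 + 12×15.999 + 2×1.008 = 502.412 g/mol.
Mass of K per formula unit: 1 × 39.098 = 39.098 g.
Weight fraction K = 39.098 / 502.412 = 0.0778.

7.78 wt%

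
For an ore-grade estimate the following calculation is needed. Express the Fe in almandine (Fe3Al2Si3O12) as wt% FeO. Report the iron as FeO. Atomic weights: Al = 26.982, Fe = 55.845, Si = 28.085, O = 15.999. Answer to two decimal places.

M(Fe3Al2Si3O12) = 497.742 g/mol; M(FeO) = 71.844 g/mol.
Moles FeO per formula unit = 3 Fe ÷ 1 = 3.0000.
FeO fraction = (3.0000 × 71.844) / 497.742 = 215.532/497.742 = 0.4330.

43.30 wt%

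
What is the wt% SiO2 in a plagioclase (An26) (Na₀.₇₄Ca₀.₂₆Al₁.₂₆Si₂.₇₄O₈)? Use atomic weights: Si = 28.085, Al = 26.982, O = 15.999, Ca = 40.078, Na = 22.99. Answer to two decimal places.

Molar mass of Na₀.₇₄Ca₀.₂₆Al₁.₂₆Si₂.₇₄O₈ = 0.74·22.99 + 0.26·40.078 + 1.26·26.982 + 2.74·28.085 + 8·15.999 = 266.375 g/mol.
Each formula unit contains 2.74 Si, equivalent to 2.74/1 = 2.7400 mol SiO2.
M(SiO2) = 1×28.085 + 2×15.999 = 60.083 g/mol.
Mass of SiO2 per formula unit = 2.7400 × 60.083 = 164.627 g.
SiO2 wt% = 164.627 / 266.375 × 100 = 61.80%.

61.80 wt%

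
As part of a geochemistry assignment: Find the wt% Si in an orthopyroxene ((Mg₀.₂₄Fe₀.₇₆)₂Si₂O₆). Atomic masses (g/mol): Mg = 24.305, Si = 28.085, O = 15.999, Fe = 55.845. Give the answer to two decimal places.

Molar mass of (Mg₀.₂₄Fe₀.₇₆)₂Si₂O₆: 0.48·24.305 + 1.52·55.845 + 2·28.085 + 6·15.999 = 248.715 g/mol.
Mass of Si per formula unit: 2 × 28.085 = 56.170 g.
Weight fraction Si = 56.170 / 248.715 = 0.2258.

22.58 wt%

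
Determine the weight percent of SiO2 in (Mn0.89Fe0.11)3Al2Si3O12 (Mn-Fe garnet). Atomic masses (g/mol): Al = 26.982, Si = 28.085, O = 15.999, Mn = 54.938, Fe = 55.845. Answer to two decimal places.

Molar mass of (Mn0.89Fe0.11)3Al2Si3O12 = 2.67·54.938 + 0.33·55.845 + 2·26.982 + 3·28.085 + 12·15.999 = 495.320 g/mol.
Each formula unit contains 3 Si, equivalent to 3/1 = 3.0000 mol SiO2.
M(SiO2) = 1×28.085 + 2×15.999 = 60.083 g/mol.
Mass of SiO2 per formula unit = 3.0000 × 60.083 = 180.249 g.
SiO2 wt% = 180.249 / 495.320 × 100 = 36.39%.

36.39 wt%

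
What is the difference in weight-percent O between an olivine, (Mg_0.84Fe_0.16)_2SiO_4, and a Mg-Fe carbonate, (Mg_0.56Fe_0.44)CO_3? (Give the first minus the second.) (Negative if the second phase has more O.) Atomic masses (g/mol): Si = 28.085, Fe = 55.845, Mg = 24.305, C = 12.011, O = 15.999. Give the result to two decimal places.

M((Mg_0.84Fe_0.16)_2SiO_4) = 150.784 g/mol, so wt% O = 63.996/150.784 × 100 = 42.44%.
M((Mg_0.56Fe_0.44)CO_3) = 98.191 g/mol, so wt% O = 47.997/98.191 × 100 = 48.88%.
42.44 − 48.88 = -6.44 pp.

-6.44 percentage points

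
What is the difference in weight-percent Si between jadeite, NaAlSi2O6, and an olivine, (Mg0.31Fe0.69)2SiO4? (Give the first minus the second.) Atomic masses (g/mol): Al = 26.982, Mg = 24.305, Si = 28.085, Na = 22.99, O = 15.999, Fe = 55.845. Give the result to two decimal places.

Si in NaAlSi2O6: molar mass 202.136 g/mol; 2×28.085 = 56.170 g → 27.79 wt%.
Si in (Mg0.31Fe0.69)2SiO4: molar mass 184.216 g/mol; 1×28.085 = 28.085 g → 15.25 wt%.
Difference = 27.79 − 15.25 = 12.54 percentage points.

12.54 percentage points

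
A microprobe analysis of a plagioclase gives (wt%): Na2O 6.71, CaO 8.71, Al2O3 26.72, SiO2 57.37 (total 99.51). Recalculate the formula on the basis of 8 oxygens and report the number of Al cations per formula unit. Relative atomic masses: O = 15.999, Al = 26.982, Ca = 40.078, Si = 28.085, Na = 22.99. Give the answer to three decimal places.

1.417 Al apfu

6.71 wt% Na2O ÷ 61.979 g/mol = 0.10826 mol, giving 0.21652 Na and 0.10826 O.
8.71 wt% CaO ÷ 56.077 g/mol = 0.15532 mol, giving 0.15532 Ca and 0.15532 O.
26.72 wt% Al2O3 ÷ 101.961 g/mol = 0.26206 mol, giving 0.52412 Al and 0.78618 O.
57.37 wt% SiO2 ÷ 60.083 g/mol = 0.95485 mol, giving 0.95485 Si and 1.90970 O.
Oxygen sums to 2.95946; scaling by 8/2.95946 = 2.70320 puts the formula on 8 O.
Al: 0.52412 × 2.70320 = 1.417 atoms per formula unit.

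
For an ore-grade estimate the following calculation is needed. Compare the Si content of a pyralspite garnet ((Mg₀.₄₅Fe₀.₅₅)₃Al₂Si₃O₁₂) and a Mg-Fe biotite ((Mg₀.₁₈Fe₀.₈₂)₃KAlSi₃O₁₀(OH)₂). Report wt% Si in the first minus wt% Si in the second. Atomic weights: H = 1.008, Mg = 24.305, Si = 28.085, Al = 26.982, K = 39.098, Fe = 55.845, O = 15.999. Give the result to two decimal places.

M((Mg₀.₄₅Fe₀.₅₅)₃Al₂Si₃O₁₂) = 455.163 g/mol, so wt% Si = 84.255/455.163 × 100 = 18.51%.
M((Mg₀.₁₈Fe₀.₈₂)₃KAlSi₃O₁₀(OH)₂) = 494.842 g/mol, so wt% Si = 84.255/494.842 × 100 = 17.03%.
18.51 − 17.03 = 1.48 pp.

1.48 percentage points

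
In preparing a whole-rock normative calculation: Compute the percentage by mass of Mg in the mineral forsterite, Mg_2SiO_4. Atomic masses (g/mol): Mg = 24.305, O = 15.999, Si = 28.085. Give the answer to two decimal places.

34.55 weight percent

M(Mg_2SiO_4) = 140.691 g/mol.
Mg contributes 2 × 24.305 = 48.610 g per mole.
48.610/140.691 = 0.3455 → 34.55%.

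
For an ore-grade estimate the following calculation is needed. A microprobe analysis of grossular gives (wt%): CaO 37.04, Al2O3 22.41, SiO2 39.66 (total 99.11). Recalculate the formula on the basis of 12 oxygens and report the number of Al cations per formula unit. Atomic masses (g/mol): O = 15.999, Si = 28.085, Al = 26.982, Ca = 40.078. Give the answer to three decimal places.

1.998 Al apfu

CaO: 37.04/56.077 = 0.66052 mol → 0.66052 mol Ca, 0.66052 mol O.
Al2O3: 22.41/101.961 = 0.21979 mol → 0.43958 mol Al, 0.65937 mol O.
SiO2: 39.66/60.083 = 0.66009 mol → 0.66009 mol Si, 1.32018 mol O.
Total oxygen = 2.64007 mol. Normalization factor = 12/2.64007 = 4.54533.
Al per 12 O = 0.43958 × 4.54533 = 1.998.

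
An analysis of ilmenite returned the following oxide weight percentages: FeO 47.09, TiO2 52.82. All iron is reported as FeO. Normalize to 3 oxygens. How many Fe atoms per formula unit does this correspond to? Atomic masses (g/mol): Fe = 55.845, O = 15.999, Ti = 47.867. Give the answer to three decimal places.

FeO (M=71.844): mol = 0.65545; Fe = 0.65545, O = 0.65545.
TiO2 (M=79.865): mol = 0.66137; Ti = 0.66137, O = 1.32274.
ΣO = 1.97819; factor = 3/ΣO = 1.51654.
Fe apfu = 0.65545 × 1.51654 = 0.994.

0.994 Fe apfu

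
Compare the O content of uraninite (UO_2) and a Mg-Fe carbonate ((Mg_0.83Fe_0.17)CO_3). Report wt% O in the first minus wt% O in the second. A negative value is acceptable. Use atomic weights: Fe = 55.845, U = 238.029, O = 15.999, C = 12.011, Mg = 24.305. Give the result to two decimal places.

O in UO_2: molar mass 270.027 g/mol; 2×15.999 = 31.998 g → 11.85 wt%.
O in (Mg_0.83Fe_0.17)CO_3: molar mass 89.675 g/mol; 3×15.999 = 47.997 g → 53.52 wt%.
Difference = 11.85 − 53.52 = -41.67 percentage points.

-41.67 percentage points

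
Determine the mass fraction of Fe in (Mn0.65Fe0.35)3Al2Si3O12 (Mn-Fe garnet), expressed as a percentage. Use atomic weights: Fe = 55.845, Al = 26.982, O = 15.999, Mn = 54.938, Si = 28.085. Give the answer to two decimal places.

11.82 wt%

Formula mass = 1.95·54.938 + 1.05·55.845 + 2·26.982 + 3·28.085 + 12·15.999 = 495.973 g/mol, of which 58.637 g is Fe.
So Fe makes up 58.637/495.973 = 0.1182 of the mass, i.e. 11.82%.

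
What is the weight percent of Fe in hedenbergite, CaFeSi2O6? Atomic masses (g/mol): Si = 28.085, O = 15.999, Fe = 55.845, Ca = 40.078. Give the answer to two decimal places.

M(CaFeSi2O6) = 248.087 g/mol.
Fe contributes 1 × 55.845 = 55.845 g per mole.
55.845/248.087 = 0.2251 → 22.51%.

22.51 wt%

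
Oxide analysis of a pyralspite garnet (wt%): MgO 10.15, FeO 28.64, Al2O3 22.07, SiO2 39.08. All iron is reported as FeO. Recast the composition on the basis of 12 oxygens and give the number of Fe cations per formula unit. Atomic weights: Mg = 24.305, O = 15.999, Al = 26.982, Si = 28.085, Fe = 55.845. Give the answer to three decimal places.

10.15 wt% MgO ÷ 40.304 g/mol = 0.25184 mol, giving 0.25184 Mg and 0.25184 O.
28.64 wt% FeO ÷ 71.844 g/mol = 0.39864 mol, giving 0.39864 Fe and 0.39864 O.
22.07 wt% Al2O3 ÷ 101.961 g/mol = 0.21646 mol, giving 0.43292 Al and 0.64938 O.
39.08 wt% SiO2 ÷ 60.083 g/mol = 0.65043 mol, giving 0.65043 Si and 1.30086 O.
Oxygen sums to 2.60072; scaling by 12/2.60072 = 4.61411 puts the formula on 12 O.
Fe: 0.39864 × 4.61411 = 1.839 atoms per formula unit.

1.839 Fe apfu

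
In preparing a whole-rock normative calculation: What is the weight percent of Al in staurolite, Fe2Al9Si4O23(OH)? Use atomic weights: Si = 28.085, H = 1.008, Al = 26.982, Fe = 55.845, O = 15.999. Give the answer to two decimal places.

28.51 mass %

Molar mass of Fe2Al9Si4O23(OH): 2×55.845 + 9×26.982 + 4×28.085 + 24×15.999 + 1×1.008 = 851.852 g/mol.
Mass of Al per formula unit: 9 × 26.982 = 242.838 g.
Weight fraction Al = 242.838 / 851.852 = 0.2851.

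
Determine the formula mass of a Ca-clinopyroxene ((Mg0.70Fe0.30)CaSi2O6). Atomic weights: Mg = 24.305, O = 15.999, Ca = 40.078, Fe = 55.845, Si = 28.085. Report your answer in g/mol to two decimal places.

Mg: 0.70 × 24.305 = 17.0135
Fe: 0.30 × 55.845 = 16.7535
Ca: 1 × 40.078 = 40.0780
Si: 2 × 28.085 = 56.1700
O: 6 × 15.999 = 95.9940
Summing the contributions gives the formula mass.

226.01 g/mol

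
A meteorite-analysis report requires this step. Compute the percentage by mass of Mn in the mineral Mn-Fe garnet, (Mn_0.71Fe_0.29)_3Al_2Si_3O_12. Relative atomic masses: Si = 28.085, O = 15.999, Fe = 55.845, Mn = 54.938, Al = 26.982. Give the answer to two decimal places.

23.60 mass %

M((Mn_0.71Fe_0.29)_3Al_2Si_3O_12) = 495.810 g/mol.
Mn contributes 2.13 × 54.938 = 117.018 g per mole.
117.018/495.810 = 0.2360 → 23.60%.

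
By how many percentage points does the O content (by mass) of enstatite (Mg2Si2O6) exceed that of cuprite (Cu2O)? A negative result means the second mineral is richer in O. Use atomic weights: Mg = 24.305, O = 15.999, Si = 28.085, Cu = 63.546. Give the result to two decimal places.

M(Mg2Si2O6) = 200.774 g/mol, so wt% O = 95.994/200.774 × 100 = 47.81%.
M(Cu2O) = 143.091 g/mol, so wt% O = 15.999/143.091 × 100 = 11.18%.
47.81 − 11.18 = 36.63 pp.

36.63 percentage points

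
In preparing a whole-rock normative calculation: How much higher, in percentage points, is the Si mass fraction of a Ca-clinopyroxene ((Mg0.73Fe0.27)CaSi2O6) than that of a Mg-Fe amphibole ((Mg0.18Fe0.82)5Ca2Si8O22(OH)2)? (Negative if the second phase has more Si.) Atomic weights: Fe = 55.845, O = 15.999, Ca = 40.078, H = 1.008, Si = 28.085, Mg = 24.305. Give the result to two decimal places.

1.10 percentage points

M((Mg0.73Fe0.27)CaSi2O6) = 225.063 g/mol, so wt% Si = 56.170/225.063 × 100 = 24.96%.
M((Mg0.18Fe0.82)5Ca2Si8O22(OH)2) = 941.667 g/mol, so wt% Si = 224.680/941.667 × 100 = 23.86%.
24.96 − 23.86 = 1.10 pp.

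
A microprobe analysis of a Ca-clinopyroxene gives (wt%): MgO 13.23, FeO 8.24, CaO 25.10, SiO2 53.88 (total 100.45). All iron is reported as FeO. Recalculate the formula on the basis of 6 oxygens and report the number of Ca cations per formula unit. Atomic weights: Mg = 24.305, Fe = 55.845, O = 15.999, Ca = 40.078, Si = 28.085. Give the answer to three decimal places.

1.001 Ca apfu

MgO: 13.23/40.304 = 0.32826 mol → 0.32826 mol Mg, 0.32826 mol O.
FeO: 8.24/71.844 = 0.11469 mol → 0.11469 mol Fe, 0.11469 mol O.
CaO: 25.10/56.077 = 0.44760 mol → 0.44760 mol Ca, 0.44760 mol O.
SiO2: 53.88/60.083 = 0.89676 mol → 0.89676 mol Si, 1.79352 mol O.
Total oxygen = 2.68407 mol. Normalization factor = 6/2.68407 = 2.23541.
Ca per 6 O = 0.44760 × 2.23541 = 1.001.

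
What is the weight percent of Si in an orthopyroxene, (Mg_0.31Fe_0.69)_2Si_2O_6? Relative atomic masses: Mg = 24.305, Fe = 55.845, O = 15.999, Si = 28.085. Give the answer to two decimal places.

22.99 mass %

Molar mass of (Mg_0.31Fe_0.69)_2Si_2O_6: 0.62·24.305 + 1.38·55.845 + 2·28.085 + 6·15.999 = 244.299 g/mol.
Mass of Si per formula unit: 2 × 28.085 = 56.170 g.
Weight fraction Si = 56.170 / 244.299 = 0.2299.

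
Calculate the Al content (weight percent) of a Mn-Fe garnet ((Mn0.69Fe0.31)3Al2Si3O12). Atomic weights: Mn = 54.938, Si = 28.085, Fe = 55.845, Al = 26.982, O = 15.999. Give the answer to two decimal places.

M((Mn0.69Fe0.31)3Al2Si3O12) = 495.865 g/mol.
Al contributes 2 × 26.982 = 53.964 g per mole.
53.964/495.865 = 0.1088 → 10.88%.

10.88 weight percent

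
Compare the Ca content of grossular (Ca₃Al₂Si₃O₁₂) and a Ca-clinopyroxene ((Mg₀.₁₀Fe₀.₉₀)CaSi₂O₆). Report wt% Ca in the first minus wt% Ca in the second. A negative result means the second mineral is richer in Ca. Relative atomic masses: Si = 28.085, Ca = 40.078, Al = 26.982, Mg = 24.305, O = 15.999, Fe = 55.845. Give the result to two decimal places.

10.33 percentage points

First mineral: 120.234 g Ca in 450.441 g formula = 26.69 wt% Ca.
Second mineral: 40.078 g Ca in 244.933 g formula = 16.36 wt% Ca.
26.69% − 16.36% gives a difference of 10.33 percentage points.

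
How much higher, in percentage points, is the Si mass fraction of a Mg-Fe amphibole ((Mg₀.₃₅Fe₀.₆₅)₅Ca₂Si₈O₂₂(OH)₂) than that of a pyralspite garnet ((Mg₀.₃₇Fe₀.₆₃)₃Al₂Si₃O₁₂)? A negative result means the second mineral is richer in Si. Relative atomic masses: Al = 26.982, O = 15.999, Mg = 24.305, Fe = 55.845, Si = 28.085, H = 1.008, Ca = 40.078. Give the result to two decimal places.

Si in (Mg₀.₃₅Fe₀.₆₅)₅Ca₂Si₈O₂₂(OH)₂: molar mass 914.858 g/mol; 8×28.085 = 224.680 g → 24.56 wt%.
Si in (Mg₀.₃₇Fe₀.₆₃)₃Al₂Si₃O₁₂: molar mass 462.733 g/mol; 3×28.085 = 84.255 g → 18.21 wt%.
Difference = 24.56 − 18.21 = 6.35 percentage points.

6.35 percentage points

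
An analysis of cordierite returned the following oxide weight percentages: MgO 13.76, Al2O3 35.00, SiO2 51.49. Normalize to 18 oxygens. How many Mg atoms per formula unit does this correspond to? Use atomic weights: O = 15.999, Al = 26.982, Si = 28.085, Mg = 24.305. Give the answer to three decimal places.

MgO (M=40.304): mol = 0.34141; Mg = 0.34141, O = 0.34141.
Al2O3 (M=101.961): mol = 0.34327; Al = 0.68654, O = 1.02981.
SiO2 (M=60.083): mol = 0.85698; Si = 0.85698, O = 1.71396.
ΣO = 3.08518; factor = 18/ΣO = 5.83434.
Mg apfu = 0.34141 × 5.83434 = 1.992.

1.992 Mg apfu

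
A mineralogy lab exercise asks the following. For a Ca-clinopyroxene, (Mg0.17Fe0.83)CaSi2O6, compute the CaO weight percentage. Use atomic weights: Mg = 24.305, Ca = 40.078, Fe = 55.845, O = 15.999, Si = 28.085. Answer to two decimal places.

23.10 wt%

Formula mass = 242.725 g/mol.
1 Ca → 1.0000 mol CaO per formula unit; M(CaO) = 56.077, so CaO mass = 56.077 g.
56.077/242.725 × 100 = 23.10 wt%.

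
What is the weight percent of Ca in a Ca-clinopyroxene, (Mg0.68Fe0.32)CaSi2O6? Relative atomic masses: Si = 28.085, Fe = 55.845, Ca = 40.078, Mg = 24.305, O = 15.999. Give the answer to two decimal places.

Formula mass = 0.68*24.305 + 0.32*55.845 + 1*40.078 + 2*28.085 + 6*15.999 = 226.640 g/mol, of which 40.078 g is Ca.
So Ca makes up 40.078/226.640 = 0.1768 of the mass, i.e. 17.68%.

17.68 weight percent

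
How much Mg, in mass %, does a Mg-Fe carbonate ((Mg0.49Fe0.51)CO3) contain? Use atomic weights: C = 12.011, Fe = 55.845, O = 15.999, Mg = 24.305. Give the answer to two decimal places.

11.86 mass %

M((Mg0.49Fe0.51)CO3) = 100.398 g/mol.
Mg contributes 0.49 × 24.305 = 11.909 g per mole.
11.909/100.398 = 0.1186 → 11.86%.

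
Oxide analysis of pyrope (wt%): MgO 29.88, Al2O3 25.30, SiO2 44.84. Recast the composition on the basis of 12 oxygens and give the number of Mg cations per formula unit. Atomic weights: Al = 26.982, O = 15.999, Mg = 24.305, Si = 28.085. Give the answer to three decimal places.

29.88 wt% MgO ÷ 40.304 g/mol = 0.74137 mol, giving 0.74137 Mg and 0.74137 O.
25.30 wt% Al2O3 ÷ 101.961 g/mol = 0.24813 mol, giving 0.49626 Al and 0.74439 O.
44.84 wt% SiO2 ÷ 60.083 g/mol = 0.74630 mol, giving 0.74630 Si and 1.49260 O.
Oxygen sums to 2.97836; scaling by 12/2.97836 = 4.02906 puts the formula on 12 O.
Mg: 0.74137 × 4.02906 = 2.987 atoms per formula unit.

2.987 Mg apfu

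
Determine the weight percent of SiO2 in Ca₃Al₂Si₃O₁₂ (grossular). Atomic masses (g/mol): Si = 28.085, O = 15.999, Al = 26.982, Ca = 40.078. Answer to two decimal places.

40.02 wt%

M(Ca₃Al₂Si₃O₁₂) = 450.441 g/mol; M(SiO2) = 60.083 g/mol.
Moles SiO2 per formula unit = 3 Si ÷ 1 = 3.0000.
SiO2 fraction = (3.0000 × 60.083) / 450.441 = 180.249/450.441 = 0.4002.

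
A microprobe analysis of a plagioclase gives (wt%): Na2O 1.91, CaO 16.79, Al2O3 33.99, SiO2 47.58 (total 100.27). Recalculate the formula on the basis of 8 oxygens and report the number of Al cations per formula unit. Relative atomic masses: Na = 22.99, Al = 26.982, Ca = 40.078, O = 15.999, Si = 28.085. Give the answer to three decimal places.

1.91 wt% Na2O ÷ 61.979 g/mol = 0.03082 mol, giving 0.06164 Na and 0.03082 O.
16.79 wt% CaO ÷ 56.077 g/mol = 0.29941 mol, giving 0.29941 Ca and 0.29941 O.
33.99 wt% Al2O3 ÷ 101.961 g/mol = 0.33336 mol, giving 0.66672 Al and 1.00008 O.
47.58 wt% SiO2 ÷ 60.083 g/mol = 0.79190 mol, giving 0.79190 Si and 1.58380 O.
Oxygen sums to 2.91411; scaling by 8/2.91411 = 2.74526 puts the formula on 8 O.
Al: 0.66672 × 2.74526 = 1.830 atoms per formula unit.

1.830 Al apfu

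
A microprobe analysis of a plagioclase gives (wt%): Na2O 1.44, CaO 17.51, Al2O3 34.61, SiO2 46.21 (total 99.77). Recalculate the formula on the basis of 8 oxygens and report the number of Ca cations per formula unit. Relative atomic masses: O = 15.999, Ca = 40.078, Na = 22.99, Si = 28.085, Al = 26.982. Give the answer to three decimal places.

0.864 Ca apfu

Na2O (M=61.979): mol = 0.02323; Na = 0.04646, O = 0.02323.
CaO (M=56.077): mol = 0.31225; Ca = 0.31225, O = 0.31225.
Al2O3 (M=101.961): mol = 0.33944; Al = 0.67888, O = 1.01832.
SiO2 (M=60.083): mol = 0.76910; Si = 0.76910, O = 1.53820.
ΣO = 2.89200; factor = 8/ΣO = 2.76625.
Ca apfu = 0.31225 × 2.76625 = 0.864.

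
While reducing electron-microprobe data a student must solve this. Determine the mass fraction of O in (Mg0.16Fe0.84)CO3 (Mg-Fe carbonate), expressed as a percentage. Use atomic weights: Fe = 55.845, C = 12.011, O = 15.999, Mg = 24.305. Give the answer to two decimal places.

43.32 weight percent

Molar mass of (Mg0.16Fe0.84)CO3: 0.16×24.305 + 0.84×55.845 + 1×12.011 + 3×15.999 = 110.807 g/mol.
Mass of O per formula unit: 3 × 15.999 = 47.997 g.
Weight fraction O = 47.997 / 110.807 = 0.4332.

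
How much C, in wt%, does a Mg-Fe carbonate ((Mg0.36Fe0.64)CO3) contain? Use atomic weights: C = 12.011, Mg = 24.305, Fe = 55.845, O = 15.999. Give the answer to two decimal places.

Molar mass of (Mg0.36Fe0.64)CO3: 0.36*24.305 + 0.64*55.845 + 1*12.011 + 3*15.999 = 104.499 g/mol.
Mass of C per formula unit: 1 × 12.011 = 12.011 g.
Weight fraction C = 12.011 / 104.499 = 0.1149.

11.49 wt%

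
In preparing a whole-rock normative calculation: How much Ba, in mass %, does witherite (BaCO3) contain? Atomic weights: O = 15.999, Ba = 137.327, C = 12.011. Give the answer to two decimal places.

M(BaCO3) = 197.335 g/mol.
Ba contributes 1 × 137.327 = 137.327 g per mole.
137.327/197.335 = 0.6959 → 69.59%.

69.59 mass %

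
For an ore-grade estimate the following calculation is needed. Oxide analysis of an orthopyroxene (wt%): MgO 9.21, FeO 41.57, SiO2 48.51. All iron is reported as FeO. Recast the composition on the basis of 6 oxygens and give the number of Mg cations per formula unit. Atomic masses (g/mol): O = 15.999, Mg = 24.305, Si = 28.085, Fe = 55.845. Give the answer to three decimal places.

MgO (M=40.304): mol = 0.22851; Mg = 0.22851, O = 0.22851.
FeO (M=71.844): mol = 0.57861; Fe = 0.57861, O = 0.57861.
SiO2 (M=60.083): mol = 0.80738; Si = 0.80738, O = 1.61476.
ΣO = 2.42188; factor = 6/ΣO = 2.47741.
Mg apfu = 0.22851 × 2.47741 = 0.566.

0.566 Mg apfu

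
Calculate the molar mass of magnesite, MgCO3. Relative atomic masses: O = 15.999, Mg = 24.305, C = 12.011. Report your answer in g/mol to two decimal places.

The formula mass is the sum 1(24.305) + 1(12.011) + 3(15.999).

84.31 g/mol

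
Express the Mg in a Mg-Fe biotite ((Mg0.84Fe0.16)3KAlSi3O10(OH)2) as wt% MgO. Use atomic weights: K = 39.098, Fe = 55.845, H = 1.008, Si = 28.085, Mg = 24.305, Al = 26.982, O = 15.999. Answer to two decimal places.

Molar mass of (Mg0.84Fe0.16)3KAlSi3O10(OH)2 = 2.52*24.305 + 0.48*55.845 + 1*39.098 + 1*26.982 + 3*28.085 + 12*15.999 + 2*1.008 = 432.393 g/mol.
Each formula unit contains 2.52 Mg, equivalent to 2.52/1 = 2.5200 mol MgO.
M(MgO) = 1×24.305 + 1×15.999 = 40.304 g/mol.
Mass of MgO per formula unit = 2.5200 × 40.304 = 101.566 g.
MgO wt% = 101.566 / 432.393 × 100 = 23.49%.

23.49 wt%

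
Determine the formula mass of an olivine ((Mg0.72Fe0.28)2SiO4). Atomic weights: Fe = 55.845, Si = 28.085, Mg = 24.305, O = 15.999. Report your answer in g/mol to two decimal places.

M = 1.44(24.305) + 0.56(55.845) + 1(28.085) + 4(15.999)

158.35 g/mol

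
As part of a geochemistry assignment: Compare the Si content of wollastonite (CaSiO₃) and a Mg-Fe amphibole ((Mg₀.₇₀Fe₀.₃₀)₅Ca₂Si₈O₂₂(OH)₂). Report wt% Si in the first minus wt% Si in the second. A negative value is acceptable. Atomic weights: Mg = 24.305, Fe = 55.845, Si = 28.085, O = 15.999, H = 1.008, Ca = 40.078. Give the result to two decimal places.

First mineral: 28.085 g Si in 116.160 g formula = 24.18 wt% Si.
Second mineral: 224.680 g Si in 859.663 g formula = 26.14 wt% Si.
24.18% − 26.14% gives a difference of -1.96 percentage points.

-1.96 percentage points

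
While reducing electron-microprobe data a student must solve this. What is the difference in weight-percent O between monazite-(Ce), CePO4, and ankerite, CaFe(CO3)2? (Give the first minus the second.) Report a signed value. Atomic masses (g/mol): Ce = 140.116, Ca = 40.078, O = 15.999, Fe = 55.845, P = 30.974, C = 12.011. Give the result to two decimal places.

O in CePO4: molar mass 235.086 g/mol; 4×15.999 = 63.996 g → 27.22 wt%.
O in CaFe(CO3)2: molar mass 215.939 g/mol; 6×15.999 = 95.994 g → 44.45 wt%.
Difference = 27.22 − 44.45 = -17.23 percentage points.

-17.23 percentage points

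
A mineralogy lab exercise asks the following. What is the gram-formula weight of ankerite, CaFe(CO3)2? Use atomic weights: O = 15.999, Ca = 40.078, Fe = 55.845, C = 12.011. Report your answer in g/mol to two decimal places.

215.94 g/mol

M = 1(40.078) + 1(55.845) + 2(12.011) + 6(15.999)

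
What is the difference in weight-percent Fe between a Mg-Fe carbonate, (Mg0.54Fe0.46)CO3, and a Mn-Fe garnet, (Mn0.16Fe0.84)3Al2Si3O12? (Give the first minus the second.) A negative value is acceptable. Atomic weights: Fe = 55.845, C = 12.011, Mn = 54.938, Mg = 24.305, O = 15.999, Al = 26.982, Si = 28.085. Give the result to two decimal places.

-2.30 percentage points

First mineral: 25.689 g Fe in 98.821 g formula = 26.00 wt% Fe.
Second mineral: 140.729 g Fe in 497.307 g formula = 28.30 wt% Fe.
26.00% − 28.30% gives a difference of -2.30 percentage points.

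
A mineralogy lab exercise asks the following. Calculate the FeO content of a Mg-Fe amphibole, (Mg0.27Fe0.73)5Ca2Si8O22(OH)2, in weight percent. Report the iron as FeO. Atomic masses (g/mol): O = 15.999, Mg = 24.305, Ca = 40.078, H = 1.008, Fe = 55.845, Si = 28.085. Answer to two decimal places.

Formula mass = 927.474 g/mol.
3.65 Fe → 3.6500 mol FeO per formula unit; M(FeO) = 71.844, so FeO mass = 262.231 g.
262.231/927.474 × 100 = 28.27 wt%.

28.27 wt%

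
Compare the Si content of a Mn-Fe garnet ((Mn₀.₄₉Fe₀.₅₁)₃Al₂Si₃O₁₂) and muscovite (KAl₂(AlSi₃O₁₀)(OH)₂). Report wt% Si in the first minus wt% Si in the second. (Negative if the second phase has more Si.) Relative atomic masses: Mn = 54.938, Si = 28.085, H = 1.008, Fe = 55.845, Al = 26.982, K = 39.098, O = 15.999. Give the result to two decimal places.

-4.18 percentage points

M((Mn₀.₄₉Fe₀.₅₁)₃Al₂Si₃O₁₂) = 496.409 g/mol, so wt% Si = 84.255/496.409 × 100 = 16.97%.
M(KAl₂(AlSi₃O₁₀)(OH)₂) = 398.303 g/mol, so wt% Si = 84.255/398.303 × 100 = 21.15%.
16.97 − 21.15 = -4.18 pp.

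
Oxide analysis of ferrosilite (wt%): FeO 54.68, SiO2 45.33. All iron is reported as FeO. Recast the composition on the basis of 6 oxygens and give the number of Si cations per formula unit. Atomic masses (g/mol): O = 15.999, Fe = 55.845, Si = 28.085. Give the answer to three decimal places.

FeO (M=71.844): mol = 0.76109; Fe = 0.76109, O = 0.76109.
SiO2 (M=60.083): mol = 0.75446; Si = 0.75446, O = 1.50892.
ΣO = 2.27001; factor = 6/ΣO = 2.64316.
Si apfu = 0.75446 × 2.64316 = 1.994.

1.994 Si apfu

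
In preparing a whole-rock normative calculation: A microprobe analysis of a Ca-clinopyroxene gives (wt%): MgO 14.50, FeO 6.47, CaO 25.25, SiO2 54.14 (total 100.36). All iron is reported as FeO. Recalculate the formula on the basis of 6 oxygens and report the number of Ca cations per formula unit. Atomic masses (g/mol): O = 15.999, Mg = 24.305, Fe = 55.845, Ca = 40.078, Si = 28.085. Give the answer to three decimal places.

1.000 Ca apfu

MgO: 14.50/40.304 = 0.35977 mol → 0.35977 mol Mg, 0.35977 mol O.
FeO: 6.47/71.844 = 0.09006 mol → 0.09006 mol Fe, 0.09006 mol O.
CaO: 25.25/56.077 = 0.45027 mol → 0.45027 mol Ca, 0.45027 mol O.
SiO2: 54.14/60.083 = 0.90109 mol → 0.90109 mol Si, 1.80218 mol O.
Total oxygen = 2.70228 mol. Normalization factor = 6/2.70228 = 2.22035.
Ca per 6 O = 0.45027 × 2.22035 = 1.000.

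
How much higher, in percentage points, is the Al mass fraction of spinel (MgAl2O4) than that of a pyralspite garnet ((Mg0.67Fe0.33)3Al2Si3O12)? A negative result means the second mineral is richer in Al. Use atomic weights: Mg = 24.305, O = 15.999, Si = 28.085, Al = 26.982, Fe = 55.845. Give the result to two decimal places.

First mineral: 53.964 g Al in 142.265 g formula = 37.93 wt% Al.
Second mineral: 53.964 g Al in 434.347 g formula = 12.42 wt% Al.
37.93% − 12.42% gives a difference of 25.51 percentage points.

25.51 percentage points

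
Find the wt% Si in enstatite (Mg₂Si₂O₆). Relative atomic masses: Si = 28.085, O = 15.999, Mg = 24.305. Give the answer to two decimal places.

27.98 weight percent

M(Mg₂Si₂O₆) = 200.774 g/mol.
Si contributes 2 × 28.085 = 56.170 g per mole.
56.170/200.774 = 0.2798 → 27.98%.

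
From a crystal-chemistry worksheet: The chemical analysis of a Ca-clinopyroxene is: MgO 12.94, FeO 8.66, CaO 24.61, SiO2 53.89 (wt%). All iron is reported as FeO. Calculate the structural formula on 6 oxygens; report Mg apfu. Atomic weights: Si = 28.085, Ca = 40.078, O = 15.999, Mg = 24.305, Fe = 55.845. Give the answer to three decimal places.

MgO: 12.94/40.304 = 0.32106 mol → 0.32106 mol Mg, 0.32106 mol O.
FeO: 8.66/71.844 = 0.12054 mol → 0.12054 mol Fe, 0.12054 mol O.
CaO: 24.61/56.077 = 0.43886 mol → 0.43886 mol Ca, 0.43886 mol O.
SiO2: 53.89/60.083 = 0.89693 mol → 0.89693 mol Si, 1.79386 mol O.
Total oxygen = 2.67432 mol. Normalization factor = 6/2.67432 = 2.24356.
Mg per 6 O = 0.32106 × 2.24356 = 0.720.

0.720 Mg apfu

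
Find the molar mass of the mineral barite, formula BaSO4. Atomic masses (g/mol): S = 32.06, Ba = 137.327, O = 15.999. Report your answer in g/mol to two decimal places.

Ba: 1 × 137.327 = 137.3270
S: 1 × 32.06 = 32.0600
O: 4 × 15.999 = 63.9960
Summing the contributions gives the formula mass.

233.38 g/mol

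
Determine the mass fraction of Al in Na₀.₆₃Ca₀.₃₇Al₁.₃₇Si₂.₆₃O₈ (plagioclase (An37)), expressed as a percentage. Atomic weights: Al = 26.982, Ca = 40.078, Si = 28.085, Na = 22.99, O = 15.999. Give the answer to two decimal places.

13.79 weight percent

M(Na₀.₆₃Ca₀.₃₇Al₁.₃₇Si₂.₆₃O₈) = 268.133 g/mol.
Al contributes 1.37 × 26.982 = 36.965 g per mole.
36.965/268.133 = 0.1379 → 13.79%.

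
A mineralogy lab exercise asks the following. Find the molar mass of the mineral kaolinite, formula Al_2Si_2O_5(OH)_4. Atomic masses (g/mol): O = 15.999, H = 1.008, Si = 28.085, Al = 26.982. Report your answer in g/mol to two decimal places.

258.16 g/mol

M = 2(26.982) + 2(28.085) + 9(15.999) + 4(1.008)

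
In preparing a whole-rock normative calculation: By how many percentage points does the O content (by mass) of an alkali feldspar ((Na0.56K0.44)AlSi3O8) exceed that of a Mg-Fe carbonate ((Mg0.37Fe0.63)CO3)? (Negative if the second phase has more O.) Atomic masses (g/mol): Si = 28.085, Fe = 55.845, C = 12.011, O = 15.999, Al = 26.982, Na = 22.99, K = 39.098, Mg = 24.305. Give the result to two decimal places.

1.46 percentage points

First mineral: 127.992 g O in 269.307 g formula = 47.53 wt% O.
Second mineral: 47.997 g O in 104.183 g formula = 46.07 wt% O.
47.53% − 46.07% gives a difference of 1.46 percentage points.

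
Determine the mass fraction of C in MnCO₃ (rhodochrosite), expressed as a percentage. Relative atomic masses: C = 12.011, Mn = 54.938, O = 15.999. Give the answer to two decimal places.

10.45 mass %

Formula mass = 1×54.938 + 1×12.011 + 3×15.999 = 114.946 g/mol, of which 12.011 g is C.
So C makes up 12.011/114.946 = 0.1045 of the mass, i.e. 10.45%.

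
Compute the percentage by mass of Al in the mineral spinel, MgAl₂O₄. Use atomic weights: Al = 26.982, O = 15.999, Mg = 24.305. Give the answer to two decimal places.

37.93 weight percent

Formula mass = 1·24.305 + 2·26.982 + 4·15.999 = 142.265 g/mol, of which 53.964 g is Al.
So Al makes up 53.964/142.265 = 0.3793 of the mass, i.e. 37.93%.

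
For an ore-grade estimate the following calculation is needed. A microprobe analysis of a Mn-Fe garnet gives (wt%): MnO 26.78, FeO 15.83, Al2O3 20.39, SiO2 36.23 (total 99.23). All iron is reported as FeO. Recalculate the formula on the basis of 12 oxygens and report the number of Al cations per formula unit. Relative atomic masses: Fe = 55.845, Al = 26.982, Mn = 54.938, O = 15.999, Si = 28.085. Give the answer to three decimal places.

1.997 Al apfu

26.78 wt% MnO ÷ 70.937 g/mol = 0.37752 mol, giving 0.37752 Mn and 0.37752 O.
15.83 wt% FeO ÷ 71.844 g/mol = 0.22034 mol, giving 0.22034 Fe and 0.22034 O.
20.39 wt% Al2O3 ÷ 101.961 g/mol = 0.19998 mol, giving 0.39996 Al and 0.59994 O.
36.23 wt% SiO2 ÷ 60.083 g/mol = 0.60300 mol, giving 0.60300 Si and 1.20600 O.
Oxygen sums to 2.40380; scaling by 12/2.40380 = 4.99210 puts the formula on 12 O.
Al: 0.39996 × 4.99210 = 1.997 atoms per formula unit.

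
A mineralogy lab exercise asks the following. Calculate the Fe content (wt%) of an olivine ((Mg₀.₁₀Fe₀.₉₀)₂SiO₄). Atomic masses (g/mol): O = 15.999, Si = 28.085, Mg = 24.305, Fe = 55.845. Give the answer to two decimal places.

M((Mg₀.₁₀Fe₀.₉₀)₂SiO₄) = 197.463 g/mol.
Fe contributes 1.80 × 55.845 = 100.521 g per mole.
100.521/197.463 = 0.5091 → 50.91%.

50.91 wt%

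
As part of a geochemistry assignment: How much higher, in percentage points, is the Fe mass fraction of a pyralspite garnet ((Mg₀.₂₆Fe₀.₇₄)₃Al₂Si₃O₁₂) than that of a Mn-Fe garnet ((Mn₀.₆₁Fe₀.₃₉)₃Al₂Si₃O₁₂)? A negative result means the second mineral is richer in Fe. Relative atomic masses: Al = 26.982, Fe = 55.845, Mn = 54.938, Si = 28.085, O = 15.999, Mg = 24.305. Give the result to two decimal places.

13.03 percentage points

Fe in (Mg₀.₂₆Fe₀.₇₄)₃Al₂Si₃O₁₂: molar mass 473.141 g/mol; 2.22×55.845 = 123.976 g → 26.20 wt%.
Fe in (Mn₀.₆₁Fe₀.₃₉)₃Al₂Si₃O₁₂: molar mass 496.082 g/mol; 1.17×55.845 = 65.339 g → 13.17 wt%.
Difference = 26.20 − 13.17 = 13.03 percentage points.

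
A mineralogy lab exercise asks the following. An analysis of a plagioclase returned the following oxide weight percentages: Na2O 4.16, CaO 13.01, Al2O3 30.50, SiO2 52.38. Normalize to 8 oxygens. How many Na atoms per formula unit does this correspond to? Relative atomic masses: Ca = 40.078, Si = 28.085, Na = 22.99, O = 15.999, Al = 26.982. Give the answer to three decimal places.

0.365 Na apfu

Na2O: 4.16/61.979 = 0.06712 mol → 0.13424 mol Na, 0.06712 mol O.
CaO: 13.01/56.077 = 0.23200 mol → 0.23200 mol Ca, 0.23200 mol O.
Al2O3: 30.50/101.961 = 0.29913 mol → 0.59826 mol Al, 0.89739 mol O.
SiO2: 52.38/60.083 = 0.87179 mol → 0.87179 mol Si, 1.74358 mol O.
Total oxygen = 2.94009 mol. Normalization factor = 8/2.94009 = 2.72101.
Na per 8 O = 0.13424 × 2.72101 = 0.365.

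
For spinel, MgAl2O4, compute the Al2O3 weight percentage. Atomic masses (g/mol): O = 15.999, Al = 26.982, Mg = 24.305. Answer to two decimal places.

71.67 wt%

Molar mass of MgAl2O4 = 1×24.305 + 2×26.982 + 4×15.999 = 142.265 g/mol.
Each formula unit contains 2 Al, equivalent to 2/2 = 1.0000 mol Al2O3.
M(Al2O3) = 2×26.982 + 3×15.999 = 101.961 g/mol.
Mass of Al2O3 per formula unit = 1.0000 × 101.961 = 101.961 g.
Al2O3 wt% = 101.961 / 142.265 × 100 = 71.67%.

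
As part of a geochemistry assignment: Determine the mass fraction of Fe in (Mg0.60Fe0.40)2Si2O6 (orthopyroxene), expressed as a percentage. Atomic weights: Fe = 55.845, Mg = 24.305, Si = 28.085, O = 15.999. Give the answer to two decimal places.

19.77 mass %

Molar mass of (Mg0.60Fe0.40)2Si2O6: 1.20·24.305 + 0.80·55.845 + 2·28.085 + 6·15.999 = 226.006 g/mol.
Mass of Fe per formula unit: 0.80 × 55.845 = 44.676 g.
Weight fraction Fe = 44.676 / 226.006 = 0.1977.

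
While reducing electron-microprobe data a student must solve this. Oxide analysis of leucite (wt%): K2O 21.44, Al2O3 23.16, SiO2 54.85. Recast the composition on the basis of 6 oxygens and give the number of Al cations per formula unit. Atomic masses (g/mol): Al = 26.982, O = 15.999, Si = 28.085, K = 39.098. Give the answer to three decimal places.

K2O: 21.44/94.195 = 0.22761 mol → 0.45522 mol K, 0.22761 mol O.
Al2O3: 23.16/101.961 = 0.22715 mol → 0.45430 mol Al, 0.68145 mol O.
SiO2: 54.85/60.083 = 0.91290 mol → 0.91290 mol Si, 1.82580 mol O.
Total oxygen = 2.73486 mol. Normalization factor = 6/2.73486 = 2.19390.
Al per 6 O = 0.45430 × 2.19390 = 0.997.

0.997 Al apfu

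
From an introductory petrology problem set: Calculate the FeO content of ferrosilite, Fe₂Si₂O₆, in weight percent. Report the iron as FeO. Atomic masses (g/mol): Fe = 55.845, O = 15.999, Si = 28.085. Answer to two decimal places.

Formula mass = 263.854 g/mol.
2 Fe → 2.0000 mol FeO per formula unit; M(FeO) = 71.844, so FeO mass = 143.688 g.
143.688/263.854 × 100 = 54.46 wt%.

54.46 wt%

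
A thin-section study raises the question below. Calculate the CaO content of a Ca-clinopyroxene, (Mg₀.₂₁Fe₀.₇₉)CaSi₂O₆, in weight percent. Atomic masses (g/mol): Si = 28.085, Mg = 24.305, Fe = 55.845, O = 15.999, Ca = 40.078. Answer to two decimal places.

M((Mg₀.₂₁Fe₀.₇₉)CaSi₂O₆) = 241.464 g/mol; M(CaO) = 56.077 g/mol.
Moles CaO per formula unit = 1 Ca ÷ 1 = 1.0000.
CaO fraction = (1.0000 × 56.077) / 241.464 = 56.077/241.464 = 0.2322.

23.22 wt%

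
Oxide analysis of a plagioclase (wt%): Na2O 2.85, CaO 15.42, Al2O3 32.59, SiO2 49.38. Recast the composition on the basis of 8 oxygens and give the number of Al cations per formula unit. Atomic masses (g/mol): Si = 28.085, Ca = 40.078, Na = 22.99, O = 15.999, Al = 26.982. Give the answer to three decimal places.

Na2O (M=61.979): mol = 0.04598; Na = 0.09196, O = 0.04598.
CaO (M=56.077): mol = 0.27498; Ca = 0.27498, O = 0.27498.
Al2O3 (M=101.961): mol = 0.31963; Al = 0.63926, O = 0.95889.
SiO2 (M=60.083): mol = 0.82186; Si = 0.82186, O = 1.64372.
ΣO = 2.92357; factor = 8/ΣO = 2.73638.
Al apfu = 0.63926 × 2.73638 = 1.749.

1.749 Al apfu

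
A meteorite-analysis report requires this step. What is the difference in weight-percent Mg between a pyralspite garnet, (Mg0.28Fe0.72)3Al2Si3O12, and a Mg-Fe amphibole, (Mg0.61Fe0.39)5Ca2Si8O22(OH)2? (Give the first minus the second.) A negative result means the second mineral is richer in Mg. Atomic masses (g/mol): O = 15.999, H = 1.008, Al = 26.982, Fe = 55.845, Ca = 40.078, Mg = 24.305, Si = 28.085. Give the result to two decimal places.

-4.15 percentage points

M((Mg0.28Fe0.72)3Al2Si3O12) = 471.248 g/mol, so wt% Mg = 20.416/471.248 × 100 = 4.33%.
M((Mg0.61Fe0.39)5Ca2Si8O22(OH)2) = 873.856 g/mol, so wt% Mg = 74.130/873.856 × 100 = 8.48%.
4.33 − 8.48 = -4.15 pp.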